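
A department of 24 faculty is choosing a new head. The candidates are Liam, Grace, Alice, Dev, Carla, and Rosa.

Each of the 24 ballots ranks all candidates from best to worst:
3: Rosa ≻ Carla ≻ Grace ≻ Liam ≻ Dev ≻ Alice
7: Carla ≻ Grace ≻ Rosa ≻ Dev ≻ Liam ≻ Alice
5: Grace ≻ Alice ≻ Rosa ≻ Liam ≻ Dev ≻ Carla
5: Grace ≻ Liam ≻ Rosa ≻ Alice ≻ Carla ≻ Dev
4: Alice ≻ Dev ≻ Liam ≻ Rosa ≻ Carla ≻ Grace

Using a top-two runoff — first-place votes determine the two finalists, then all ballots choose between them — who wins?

Carla

Round 1 first-place votes: Liam 0, Grace 10, Alice 4, Dev 0, Carla 7, Rosa 3. Grace and Carla advance.
Runoff: Grace is ranked above Carla on 10 ballots, Carla above Grace on 14.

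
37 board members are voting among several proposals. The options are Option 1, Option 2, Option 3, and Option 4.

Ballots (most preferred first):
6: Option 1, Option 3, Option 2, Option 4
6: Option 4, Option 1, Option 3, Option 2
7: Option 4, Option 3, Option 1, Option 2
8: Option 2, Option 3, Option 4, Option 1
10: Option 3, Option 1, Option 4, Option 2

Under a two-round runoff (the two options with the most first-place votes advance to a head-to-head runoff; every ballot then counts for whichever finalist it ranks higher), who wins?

Option 3

Round 1 first-place votes: Option 1 6, Option 2 8, Option 3 10, Option 4 13. Option 4 and Option 3 advance.
Runoff: Option 4 is ranked above Option 3 on 13 ballots, Option 3 above Option 4 on 24.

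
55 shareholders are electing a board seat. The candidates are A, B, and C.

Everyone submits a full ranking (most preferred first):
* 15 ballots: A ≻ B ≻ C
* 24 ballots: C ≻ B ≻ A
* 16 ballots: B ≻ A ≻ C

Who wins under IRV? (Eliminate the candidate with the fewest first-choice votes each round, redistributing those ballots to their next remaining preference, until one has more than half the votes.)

B

Round 1: A 15, B 16, C 24. A eliminated.
Round 2: B 31, C 24. B has a majority (≥28).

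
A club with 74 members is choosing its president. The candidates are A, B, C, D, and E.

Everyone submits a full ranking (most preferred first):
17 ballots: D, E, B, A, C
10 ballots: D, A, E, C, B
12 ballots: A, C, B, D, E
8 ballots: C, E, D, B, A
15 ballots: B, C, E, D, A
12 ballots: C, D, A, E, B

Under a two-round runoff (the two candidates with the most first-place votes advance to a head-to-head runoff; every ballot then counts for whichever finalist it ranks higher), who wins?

Round 1 first-place votes: A 12, B 15, C 20, D 27, E 0. D and C advance.
Runoff: D is ranked above C on 27 ballots, C above D on 47.

C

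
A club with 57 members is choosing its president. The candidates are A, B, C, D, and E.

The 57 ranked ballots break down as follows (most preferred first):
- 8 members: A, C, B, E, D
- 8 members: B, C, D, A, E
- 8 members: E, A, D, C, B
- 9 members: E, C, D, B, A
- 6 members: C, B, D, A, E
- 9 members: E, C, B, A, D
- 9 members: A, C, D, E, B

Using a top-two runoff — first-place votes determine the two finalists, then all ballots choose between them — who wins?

Round 1 first-place votes: A 17, B 8, C 6, D 0, E 26. E and A advance.
Runoff: E is ranked above A on 26 ballots, A above E on 31.

A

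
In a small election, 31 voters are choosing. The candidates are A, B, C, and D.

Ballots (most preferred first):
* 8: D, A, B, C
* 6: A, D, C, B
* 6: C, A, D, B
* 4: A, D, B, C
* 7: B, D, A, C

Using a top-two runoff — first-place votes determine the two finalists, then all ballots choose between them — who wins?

A

Round 1 first-place votes: A 10, B 7, C 6, D 8. A and D advance.
Runoff: A is ranked above D on 16 ballots, D above A on 15.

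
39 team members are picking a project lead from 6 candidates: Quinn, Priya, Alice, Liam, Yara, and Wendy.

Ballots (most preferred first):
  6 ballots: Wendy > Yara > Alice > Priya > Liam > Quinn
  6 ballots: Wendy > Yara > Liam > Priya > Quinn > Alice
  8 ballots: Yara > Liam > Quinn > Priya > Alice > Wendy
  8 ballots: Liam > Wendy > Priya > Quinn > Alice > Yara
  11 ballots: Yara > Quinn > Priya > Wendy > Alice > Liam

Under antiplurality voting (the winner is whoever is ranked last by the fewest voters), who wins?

Last-place votes: Quinn 6, Priya 0, Alice 6, Liam 11, Yara 8, Wendy 8.

Priya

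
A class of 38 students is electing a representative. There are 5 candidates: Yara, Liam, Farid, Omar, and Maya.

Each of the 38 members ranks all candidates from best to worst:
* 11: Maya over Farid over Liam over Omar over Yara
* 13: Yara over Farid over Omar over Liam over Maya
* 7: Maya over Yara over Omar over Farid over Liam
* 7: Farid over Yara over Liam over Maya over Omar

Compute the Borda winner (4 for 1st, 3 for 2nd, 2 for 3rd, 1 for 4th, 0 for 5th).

Farid

Yara: 11×0 + 13×4 + 7×3 + 7×3 = 94
Liam: 11×2 + 13×1 + 7×0 + 7×2 = 49
Farid: 11×3 + 13×3 + 7×1 + 7×4 = 107
Omar: 11×1 + 13×2 + 7×2 + 7×0 = 51
Maya: 11×4 + 13×0 + 7×4 + 7×1 = 79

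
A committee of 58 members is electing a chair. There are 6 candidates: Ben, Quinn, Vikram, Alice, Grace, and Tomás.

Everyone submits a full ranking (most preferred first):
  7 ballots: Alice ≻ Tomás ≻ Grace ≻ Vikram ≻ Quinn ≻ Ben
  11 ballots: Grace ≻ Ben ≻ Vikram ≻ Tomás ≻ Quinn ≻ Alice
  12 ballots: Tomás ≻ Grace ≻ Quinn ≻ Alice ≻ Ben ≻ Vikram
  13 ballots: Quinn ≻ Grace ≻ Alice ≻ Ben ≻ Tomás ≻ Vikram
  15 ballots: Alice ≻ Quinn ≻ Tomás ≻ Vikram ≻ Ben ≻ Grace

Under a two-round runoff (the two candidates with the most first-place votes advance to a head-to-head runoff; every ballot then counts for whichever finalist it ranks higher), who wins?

Quinn

Round 1 first-place votes: Ben 0, Quinn 13, Vikram 0, Alice 22, Grace 11, Tomás 12. Alice and Quinn advance.
Runoff: Alice is ranked above Quinn on 22 ballots, Quinn above Alice on 36.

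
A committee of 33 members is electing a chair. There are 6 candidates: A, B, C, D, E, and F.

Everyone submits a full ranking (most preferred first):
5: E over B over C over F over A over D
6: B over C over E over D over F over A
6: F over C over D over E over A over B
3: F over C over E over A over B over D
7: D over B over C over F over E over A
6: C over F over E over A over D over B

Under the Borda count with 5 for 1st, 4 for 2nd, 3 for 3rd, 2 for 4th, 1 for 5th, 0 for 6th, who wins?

A: 5×1 + 6×0 + 6×1 + 3×2 + 7×0 + 6×2 = 29
B: 5×4 + 6×5 + 6×0 + 3×1 + 7×4 + 6×0 = 81
C: 5×3 + 6×4 + 6×4 + 3×4 + 7×3 + 6×5 = 126
D: 5×0 + 6×2 + 6×3 + 3×0 + 7×5 + 6×1 = 71
E: 5×5 + 6×3 + 6×2 + 3×3 + 7×1 + 6×3 = 89
F: 5×2 + 6×1 + 6×5 + 3×5 + 7×2 + 6×4 = 99

C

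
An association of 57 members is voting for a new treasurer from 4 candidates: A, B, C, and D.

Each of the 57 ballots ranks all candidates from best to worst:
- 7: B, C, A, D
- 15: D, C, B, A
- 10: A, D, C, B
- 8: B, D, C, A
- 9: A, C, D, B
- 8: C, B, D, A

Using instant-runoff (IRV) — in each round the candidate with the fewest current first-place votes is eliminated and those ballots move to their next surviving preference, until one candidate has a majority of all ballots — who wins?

B

Round 1: A 19, B 15, C 8, D 15. C eliminated.
Round 2: A 19, B 23, D 15. D eliminated.
Round 3: A 19, B 38. B has a majority (≥29).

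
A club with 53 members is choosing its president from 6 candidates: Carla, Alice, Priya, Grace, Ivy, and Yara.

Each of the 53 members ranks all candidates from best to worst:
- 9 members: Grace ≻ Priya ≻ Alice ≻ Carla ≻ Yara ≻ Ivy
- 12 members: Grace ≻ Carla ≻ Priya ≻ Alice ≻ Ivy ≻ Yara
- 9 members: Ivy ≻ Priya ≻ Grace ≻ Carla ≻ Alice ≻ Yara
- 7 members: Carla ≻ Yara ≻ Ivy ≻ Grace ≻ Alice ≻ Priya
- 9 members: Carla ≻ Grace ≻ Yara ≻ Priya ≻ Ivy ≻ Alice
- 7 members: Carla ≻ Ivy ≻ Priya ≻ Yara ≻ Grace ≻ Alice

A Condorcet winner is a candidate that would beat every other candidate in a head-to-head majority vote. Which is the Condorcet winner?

Grace vs Carla: 30–23
Grace vs Alice: 53–0
Grace vs Priya: 37–16
Grace vs Ivy: 30–23
Grace vs Yara: 39–14
Grace beats every other candidate.

Grace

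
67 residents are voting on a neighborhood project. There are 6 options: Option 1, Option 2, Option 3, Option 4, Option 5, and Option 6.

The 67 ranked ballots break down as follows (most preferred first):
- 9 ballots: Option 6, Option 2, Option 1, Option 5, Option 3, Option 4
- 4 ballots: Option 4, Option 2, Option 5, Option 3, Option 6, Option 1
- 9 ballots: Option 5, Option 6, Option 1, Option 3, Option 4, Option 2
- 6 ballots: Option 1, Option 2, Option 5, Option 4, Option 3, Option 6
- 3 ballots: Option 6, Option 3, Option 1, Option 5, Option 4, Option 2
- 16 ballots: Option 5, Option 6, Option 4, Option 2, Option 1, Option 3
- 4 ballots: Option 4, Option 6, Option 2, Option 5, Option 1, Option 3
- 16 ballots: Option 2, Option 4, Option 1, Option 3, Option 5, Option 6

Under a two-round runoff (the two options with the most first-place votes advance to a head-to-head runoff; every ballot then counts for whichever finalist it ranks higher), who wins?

Option 2

Round 1 first-place votes: Option 1 6, Option 2 16, Option 3 0, Option 4 8, Option 5 25, Option 6 12. Option 5 and Option 2 advance.
Runoff: Option 5 is ranked above Option 2 on 28 ballots, Option 2 above Option 5 on 39.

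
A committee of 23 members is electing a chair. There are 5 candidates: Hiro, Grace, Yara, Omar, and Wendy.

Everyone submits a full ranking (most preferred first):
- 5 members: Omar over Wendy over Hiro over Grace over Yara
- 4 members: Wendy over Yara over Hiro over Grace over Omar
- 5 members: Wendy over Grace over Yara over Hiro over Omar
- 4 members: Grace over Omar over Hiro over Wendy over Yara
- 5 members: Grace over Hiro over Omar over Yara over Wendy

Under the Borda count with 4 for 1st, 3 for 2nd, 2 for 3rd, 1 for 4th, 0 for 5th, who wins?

Grace

Hiro: 5×2 + 4×2 + 5×1 + 4×2 + 5×3 = 46
Grace: 5×1 + 4×1 + 5×3 + 4×4 + 5×4 = 60
Yara: 5×0 + 4×3 + 5×2 + 4×0 + 5×1 = 27
Omar: 5×4 + 4×0 + 5×0 + 4×3 + 5×2 = 42
Wendy: 5×3 + 4×4 + 5×4 + 4×1 + 5×0 = 55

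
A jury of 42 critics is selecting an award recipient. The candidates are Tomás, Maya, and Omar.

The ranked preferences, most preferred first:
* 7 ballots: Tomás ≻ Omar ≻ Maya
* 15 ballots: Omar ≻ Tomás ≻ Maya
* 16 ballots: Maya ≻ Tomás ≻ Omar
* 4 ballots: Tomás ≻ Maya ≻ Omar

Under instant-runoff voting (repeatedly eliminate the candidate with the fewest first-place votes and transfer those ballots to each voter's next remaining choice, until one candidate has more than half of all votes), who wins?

Round 1: Tomás 11, Maya 16, Omar 15. Tomás eliminated.
Round 2: Maya 20, Omar 22. Omar has a majority (≥22).

Omar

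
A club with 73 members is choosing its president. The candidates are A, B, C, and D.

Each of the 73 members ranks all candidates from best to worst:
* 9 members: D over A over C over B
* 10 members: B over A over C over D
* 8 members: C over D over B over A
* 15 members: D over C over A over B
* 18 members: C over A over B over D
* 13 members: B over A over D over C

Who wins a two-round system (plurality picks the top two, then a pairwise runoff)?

D

Round 1 first-place votes: A 0, B 23, C 26, D 24. C and D advance.
Runoff: C is ranked above D on 36 ballots, D above C on 37.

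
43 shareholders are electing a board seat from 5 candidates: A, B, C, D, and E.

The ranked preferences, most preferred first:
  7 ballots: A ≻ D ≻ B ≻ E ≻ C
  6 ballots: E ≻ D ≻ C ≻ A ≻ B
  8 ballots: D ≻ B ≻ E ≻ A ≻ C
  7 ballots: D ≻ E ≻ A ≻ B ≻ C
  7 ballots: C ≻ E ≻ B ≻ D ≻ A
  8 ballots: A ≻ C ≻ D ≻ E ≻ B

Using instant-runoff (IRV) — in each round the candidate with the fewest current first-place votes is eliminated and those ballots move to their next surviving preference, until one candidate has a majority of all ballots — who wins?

Round 1: A 15, B 0, C 7, D 15, E 6. B eliminated.
Round 2: A 15, C 7, D 15, E 6. E eliminated.
Round 3: A 15, C 7, D 21. C eliminated.
Round 4: A 15, D 28. D has a majority (≥22).

D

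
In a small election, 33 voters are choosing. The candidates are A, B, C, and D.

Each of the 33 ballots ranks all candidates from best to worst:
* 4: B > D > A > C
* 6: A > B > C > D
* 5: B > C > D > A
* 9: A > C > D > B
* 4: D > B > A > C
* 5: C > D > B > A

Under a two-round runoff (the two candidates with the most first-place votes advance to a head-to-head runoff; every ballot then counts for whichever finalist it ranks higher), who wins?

B

Round 1 first-place votes: A 15, B 9, C 5, D 4. A and B advance.
Runoff: A is ranked above B on 15 ballots, B above A on 18.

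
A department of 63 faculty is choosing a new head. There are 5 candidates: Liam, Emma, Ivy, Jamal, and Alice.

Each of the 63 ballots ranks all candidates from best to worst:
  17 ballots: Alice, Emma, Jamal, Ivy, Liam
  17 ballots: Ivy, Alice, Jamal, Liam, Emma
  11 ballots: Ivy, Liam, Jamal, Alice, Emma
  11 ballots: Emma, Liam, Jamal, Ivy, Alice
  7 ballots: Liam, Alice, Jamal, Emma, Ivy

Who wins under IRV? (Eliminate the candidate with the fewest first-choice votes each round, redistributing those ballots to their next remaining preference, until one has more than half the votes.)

Ivy

Round 1: Liam 7, Emma 11, Ivy 28, Jamal 0, Alice 17. Jamal eliminated.
Round 2: Liam 7, Emma 11, Ivy 28, Alice 17. Liam eliminated.
Round 3: Emma 11, Ivy 28, Alice 24. Emma eliminated.
Round 4: Ivy 39, Alice 24. Ivy has a majority (≥32).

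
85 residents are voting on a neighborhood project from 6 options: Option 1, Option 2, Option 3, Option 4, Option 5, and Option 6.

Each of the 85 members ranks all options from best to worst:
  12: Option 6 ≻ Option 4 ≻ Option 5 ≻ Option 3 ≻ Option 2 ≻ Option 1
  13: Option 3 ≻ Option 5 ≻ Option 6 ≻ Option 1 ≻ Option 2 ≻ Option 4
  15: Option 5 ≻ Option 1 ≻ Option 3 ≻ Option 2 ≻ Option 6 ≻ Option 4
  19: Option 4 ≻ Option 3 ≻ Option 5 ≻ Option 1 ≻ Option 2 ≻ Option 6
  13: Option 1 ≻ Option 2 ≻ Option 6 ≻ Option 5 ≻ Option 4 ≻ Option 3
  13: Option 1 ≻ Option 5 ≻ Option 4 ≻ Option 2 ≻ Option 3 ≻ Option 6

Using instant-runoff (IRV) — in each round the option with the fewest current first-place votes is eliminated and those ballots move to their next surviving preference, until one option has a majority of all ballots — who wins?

Option 5

Round 1: Option 1 26, Option 2 0, Option 3 13, Option 4 19, Option 5 15, Option 6 12. Option 2 eliminated.
Round 2: Option 1 26, Option 3 13, Option 4 19, Option 5 15, Option 6 12. Option 6 eliminated.
Round 3: Option 1 26, Option 3 13, Option 4 31, Option 5 15. Option 3 eliminated.
Round 4: Option 1 26, Option 4 31, Option 5 28. Option 1 eliminated.
Round 5: Option 4 31, Option 5 54. Option 5 has a majority (≥43).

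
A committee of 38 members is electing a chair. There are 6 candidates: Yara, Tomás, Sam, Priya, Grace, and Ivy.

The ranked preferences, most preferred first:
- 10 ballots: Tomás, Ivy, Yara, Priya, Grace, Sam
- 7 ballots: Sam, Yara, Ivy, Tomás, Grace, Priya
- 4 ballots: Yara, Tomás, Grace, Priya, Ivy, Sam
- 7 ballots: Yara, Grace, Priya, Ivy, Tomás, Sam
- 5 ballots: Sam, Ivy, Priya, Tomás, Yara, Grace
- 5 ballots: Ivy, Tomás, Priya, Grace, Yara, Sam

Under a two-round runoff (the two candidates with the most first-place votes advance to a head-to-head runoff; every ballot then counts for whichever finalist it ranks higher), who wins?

Yara

Round 1 first-place votes: Yara 11, Tomás 10, Sam 12, Priya 0, Grace 0, Ivy 5. Sam and Yara advance.
Runoff: Sam is ranked above Yara on 12 ballots, Yara above Sam on 26.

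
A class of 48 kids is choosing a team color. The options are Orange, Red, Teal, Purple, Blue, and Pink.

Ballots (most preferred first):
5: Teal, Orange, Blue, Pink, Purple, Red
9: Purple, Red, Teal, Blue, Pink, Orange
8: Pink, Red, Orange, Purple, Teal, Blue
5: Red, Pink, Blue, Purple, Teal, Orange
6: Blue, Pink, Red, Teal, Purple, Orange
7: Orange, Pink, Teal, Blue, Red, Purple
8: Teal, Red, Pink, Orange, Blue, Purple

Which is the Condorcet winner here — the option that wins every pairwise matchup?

Pink vs Orange: 36–12
Pink vs Red: 26–22
Pink vs Teal: 26–22
Pink vs Purple: 39–9
Pink vs Blue: 28–20
Pink beats every other option.

Pink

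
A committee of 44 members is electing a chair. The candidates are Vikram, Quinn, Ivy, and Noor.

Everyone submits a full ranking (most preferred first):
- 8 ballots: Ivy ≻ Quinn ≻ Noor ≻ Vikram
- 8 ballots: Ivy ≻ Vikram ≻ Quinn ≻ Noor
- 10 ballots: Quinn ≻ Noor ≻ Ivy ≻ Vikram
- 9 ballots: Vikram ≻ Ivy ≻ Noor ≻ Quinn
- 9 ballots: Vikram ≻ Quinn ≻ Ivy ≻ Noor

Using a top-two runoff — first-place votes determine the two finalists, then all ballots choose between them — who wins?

Ivy

Round 1 first-place votes: Vikram 18, Quinn 10, Ivy 16, Noor 0. Vikram and Ivy advance.
Runoff: Vikram is ranked above Ivy on 18 ballots, Ivy above Vikram on 26.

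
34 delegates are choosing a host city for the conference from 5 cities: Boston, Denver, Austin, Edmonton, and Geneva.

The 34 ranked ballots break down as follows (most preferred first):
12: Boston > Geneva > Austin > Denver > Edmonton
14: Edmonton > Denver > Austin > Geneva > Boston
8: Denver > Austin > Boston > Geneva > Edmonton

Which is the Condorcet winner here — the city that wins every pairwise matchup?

Denver vs Boston: 22–12
Denver vs Austin: 22–12
Denver vs Edmonton: 20–14
Denver vs Geneva: 22–12
Denver beats every other city.

Denver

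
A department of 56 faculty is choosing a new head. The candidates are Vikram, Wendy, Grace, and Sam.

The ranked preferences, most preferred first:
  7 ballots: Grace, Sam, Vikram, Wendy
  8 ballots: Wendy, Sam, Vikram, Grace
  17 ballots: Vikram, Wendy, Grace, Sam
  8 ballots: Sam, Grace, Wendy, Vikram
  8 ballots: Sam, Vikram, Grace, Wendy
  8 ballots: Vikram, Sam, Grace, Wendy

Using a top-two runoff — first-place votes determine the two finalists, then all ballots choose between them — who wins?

Sam

Round 1 first-place votes: Vikram 25, Wendy 8, Grace 7, Sam 16. Vikram and Sam advance.
Runoff: Vikram is ranked above Sam on 25 ballots, Sam above Vikram on 31.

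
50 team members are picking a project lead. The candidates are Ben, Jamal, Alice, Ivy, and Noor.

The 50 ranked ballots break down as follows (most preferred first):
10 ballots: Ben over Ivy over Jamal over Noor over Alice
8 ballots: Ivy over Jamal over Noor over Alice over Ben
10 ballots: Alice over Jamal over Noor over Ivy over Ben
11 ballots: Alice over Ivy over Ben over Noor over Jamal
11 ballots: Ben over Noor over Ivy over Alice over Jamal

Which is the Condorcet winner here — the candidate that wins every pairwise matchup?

Ivy

Ivy vs Ben: 29–21
Ivy vs Jamal: 40–10
Ivy vs Alice: 29–21
Ivy vs Noor: 29–21
Ivy beats every other candidate.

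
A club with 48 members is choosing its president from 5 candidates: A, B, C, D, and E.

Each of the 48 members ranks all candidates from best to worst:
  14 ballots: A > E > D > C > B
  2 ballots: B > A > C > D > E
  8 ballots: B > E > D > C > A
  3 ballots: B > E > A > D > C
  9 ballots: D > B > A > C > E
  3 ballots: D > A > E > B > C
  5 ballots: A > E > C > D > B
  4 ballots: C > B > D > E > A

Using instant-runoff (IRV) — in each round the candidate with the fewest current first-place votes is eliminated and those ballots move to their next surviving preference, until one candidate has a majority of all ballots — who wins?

Round 1: A 19, B 13, C 4, D 12, E 0. E eliminated.
Round 2: A 19, B 13, C 4, D 12. C eliminated.
Round 3: A 19, B 17, D 12. D eliminated.
Round 4: A 22, B 26. B has a majority (≥25).

B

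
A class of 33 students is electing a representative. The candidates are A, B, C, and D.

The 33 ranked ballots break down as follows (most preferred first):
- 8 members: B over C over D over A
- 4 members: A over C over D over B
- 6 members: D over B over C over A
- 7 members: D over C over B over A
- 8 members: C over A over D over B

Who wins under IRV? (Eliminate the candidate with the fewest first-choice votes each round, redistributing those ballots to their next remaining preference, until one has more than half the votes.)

Round 1: A 4, B 8, C 8, D 13. A eliminated.
Round 2: B 8, C 12, D 13. B eliminated.
Round 3: C 20, D 13. C has a majority (≥17).

C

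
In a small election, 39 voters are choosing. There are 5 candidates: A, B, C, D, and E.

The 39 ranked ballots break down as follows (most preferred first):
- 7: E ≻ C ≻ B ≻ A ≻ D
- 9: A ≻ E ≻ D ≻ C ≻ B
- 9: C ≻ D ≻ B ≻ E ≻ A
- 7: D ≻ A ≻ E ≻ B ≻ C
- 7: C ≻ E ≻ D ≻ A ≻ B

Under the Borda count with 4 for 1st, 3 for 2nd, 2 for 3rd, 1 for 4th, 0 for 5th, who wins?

A: 7×1 + 9×4 + 9×0 + 7×3 + 7×1 = 71
B: 7×2 + 9×0 + 9×2 + 7×1 + 7×0 = 39
C: 7×3 + 9×1 + 9×4 + 7×0 + 7×4 = 94
D: 7×0 + 9×2 + 9×3 + 7×4 + 7×2 = 87
E: 7×4 + 9×3 + 9×1 + 7×2 + 7×3 = 99

E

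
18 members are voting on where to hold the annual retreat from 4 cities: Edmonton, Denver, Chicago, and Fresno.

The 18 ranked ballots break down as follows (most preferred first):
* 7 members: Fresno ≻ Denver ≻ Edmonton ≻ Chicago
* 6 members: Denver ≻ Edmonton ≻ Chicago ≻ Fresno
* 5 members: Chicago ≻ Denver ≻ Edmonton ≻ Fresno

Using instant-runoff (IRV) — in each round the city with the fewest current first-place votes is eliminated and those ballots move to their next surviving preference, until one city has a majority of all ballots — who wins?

Round 1: Edmonton 0, Denver 6, Chicago 5, Fresno 7. Edmonton eliminated.
Round 2: Denver 6, Chicago 5, Fresno 7. Chicago eliminated.
Round 3: Denver 11, Fresno 7. Denver has a majority (≥10).

Denver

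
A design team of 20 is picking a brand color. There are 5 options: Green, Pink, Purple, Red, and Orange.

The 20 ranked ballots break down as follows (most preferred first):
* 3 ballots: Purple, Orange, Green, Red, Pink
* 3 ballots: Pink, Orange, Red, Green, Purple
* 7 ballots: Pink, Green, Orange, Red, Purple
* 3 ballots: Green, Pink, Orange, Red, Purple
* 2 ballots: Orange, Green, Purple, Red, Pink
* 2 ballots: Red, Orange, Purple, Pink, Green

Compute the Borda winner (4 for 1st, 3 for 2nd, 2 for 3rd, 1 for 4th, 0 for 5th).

Orange

Green: 3×2 + 3×1 + 7×3 + 3×4 + 2×3 + 2×0 = 48
Pink: 3×0 + 3×4 + 7×4 + 3×3 + 2×0 + 2×1 = 51
Purple: 3×4 + 3×0 + 7×0 + 3×0 + 2×2 + 2×2 = 20
Red: 3×1 + 3×2 + 7×1 + 3×1 + 2×1 + 2×4 = 29
Orange: 3×3 + 3×3 + 7×2 + 3×2 + 2×4 + 2×3 = 52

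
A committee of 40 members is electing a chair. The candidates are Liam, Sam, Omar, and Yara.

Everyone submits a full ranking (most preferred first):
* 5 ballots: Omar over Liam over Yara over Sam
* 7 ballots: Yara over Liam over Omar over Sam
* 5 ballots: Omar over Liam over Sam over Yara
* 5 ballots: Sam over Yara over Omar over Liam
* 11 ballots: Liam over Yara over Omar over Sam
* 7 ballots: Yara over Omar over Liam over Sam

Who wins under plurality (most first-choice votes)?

First-place votes: Liam 11, Sam 5, Omar 10, Yara 14.

Yara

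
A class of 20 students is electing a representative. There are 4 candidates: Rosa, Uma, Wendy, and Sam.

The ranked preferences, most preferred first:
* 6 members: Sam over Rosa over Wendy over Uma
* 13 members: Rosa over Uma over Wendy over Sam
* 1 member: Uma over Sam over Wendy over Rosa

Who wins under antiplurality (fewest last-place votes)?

Wendy

Last-place votes: Rosa 1, Uma 6, Wendy 0, Sam 13.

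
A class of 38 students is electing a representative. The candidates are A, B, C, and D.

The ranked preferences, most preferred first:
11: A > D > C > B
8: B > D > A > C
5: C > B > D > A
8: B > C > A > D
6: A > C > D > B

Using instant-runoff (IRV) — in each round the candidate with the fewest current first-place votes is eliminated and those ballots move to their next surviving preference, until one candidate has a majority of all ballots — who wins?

Round 1: A 17, B 16, C 5, D 0. D eliminated.
Round 2: A 17, B 16, C 5. C eliminated.
Round 3: A 17, B 21. B has a majority (≥20).

B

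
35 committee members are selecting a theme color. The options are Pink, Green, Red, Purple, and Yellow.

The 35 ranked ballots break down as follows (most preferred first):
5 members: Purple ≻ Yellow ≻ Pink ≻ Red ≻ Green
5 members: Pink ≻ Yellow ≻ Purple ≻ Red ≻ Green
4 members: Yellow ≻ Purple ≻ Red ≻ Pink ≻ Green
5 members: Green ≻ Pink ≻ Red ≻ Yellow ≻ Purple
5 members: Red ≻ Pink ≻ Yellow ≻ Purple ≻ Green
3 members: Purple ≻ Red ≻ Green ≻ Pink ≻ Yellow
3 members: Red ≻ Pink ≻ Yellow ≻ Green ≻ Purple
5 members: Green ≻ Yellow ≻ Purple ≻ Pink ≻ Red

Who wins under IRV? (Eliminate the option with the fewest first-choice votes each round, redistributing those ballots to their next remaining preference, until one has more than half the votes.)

Round 1: Pink 5, Green 10, Red 8, Purple 8, Yellow 4. Yellow eliminated.
Round 2: Pink 5, Green 10, Red 8, Purple 12. Pink eliminated.
Round 3: Green 10, Red 8, Purple 17. Red eliminated.
Round 4: Green 13, Purple 22. Purple has a majority (≥18).

Purple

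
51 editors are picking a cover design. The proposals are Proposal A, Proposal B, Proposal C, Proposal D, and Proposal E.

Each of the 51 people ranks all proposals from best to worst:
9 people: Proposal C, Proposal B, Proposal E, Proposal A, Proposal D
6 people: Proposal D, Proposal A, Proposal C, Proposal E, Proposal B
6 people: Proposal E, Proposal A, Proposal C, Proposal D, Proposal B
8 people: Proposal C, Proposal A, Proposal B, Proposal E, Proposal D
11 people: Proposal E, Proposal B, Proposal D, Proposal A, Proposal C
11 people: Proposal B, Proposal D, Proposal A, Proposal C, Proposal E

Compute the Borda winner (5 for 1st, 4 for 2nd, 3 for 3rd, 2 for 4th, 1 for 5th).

Proposal A: 9×2 + 6×4 + 6×4 + 8×4 + 11×2 + 11×3 = 153
Proposal B: 9×4 + 6×1 + 6×1 + 8×3 + 11×4 + 11×5 = 171
Proposal C: 9×5 + 6×3 + 6×3 + 8×5 + 11×1 + 11×2 = 154
Proposal D: 9×1 + 6×5 + 6×2 + 8×1 + 11×3 + 11×4 = 136
Proposal E: 9×3 + 6×2 + 6×5 + 8×2 + 11×5 + 11×1 = 151

Proposal B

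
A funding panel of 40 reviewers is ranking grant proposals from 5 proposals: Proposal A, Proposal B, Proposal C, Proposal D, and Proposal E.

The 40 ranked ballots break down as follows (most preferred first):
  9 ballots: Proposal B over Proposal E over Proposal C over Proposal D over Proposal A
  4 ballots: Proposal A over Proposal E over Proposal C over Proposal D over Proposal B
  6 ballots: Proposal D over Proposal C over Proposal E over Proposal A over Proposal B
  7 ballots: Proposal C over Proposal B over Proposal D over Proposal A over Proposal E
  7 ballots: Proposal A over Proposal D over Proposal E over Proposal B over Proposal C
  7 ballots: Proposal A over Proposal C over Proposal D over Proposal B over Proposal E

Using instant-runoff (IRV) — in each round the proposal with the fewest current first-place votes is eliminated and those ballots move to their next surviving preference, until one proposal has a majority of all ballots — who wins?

Proposal C

Round 1: Proposal A 18, Proposal B 9, Proposal C 7, Proposal D 6, Proposal E 0. Proposal E eliminated.
Round 2: Proposal A 18, Proposal B 9, Proposal C 7, Proposal D 6. Proposal D eliminated.
Round 3: Proposal A 18, Proposal B 9, Proposal C 13. Proposal B eliminated.
Round 4: Proposal A 18, Proposal C 22. Proposal C has a majority (≥21).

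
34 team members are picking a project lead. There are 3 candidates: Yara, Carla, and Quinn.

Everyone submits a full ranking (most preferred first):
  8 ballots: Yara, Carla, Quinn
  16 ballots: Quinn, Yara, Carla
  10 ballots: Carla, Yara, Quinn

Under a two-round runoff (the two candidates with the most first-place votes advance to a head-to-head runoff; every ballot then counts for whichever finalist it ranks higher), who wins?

Carla

Round 1 first-place votes: Yara 8, Carla 10, Quinn 16. Quinn and Carla advance.
Runoff: Quinn is ranked above Carla on 16 ballots, Carla above Quinn on 18.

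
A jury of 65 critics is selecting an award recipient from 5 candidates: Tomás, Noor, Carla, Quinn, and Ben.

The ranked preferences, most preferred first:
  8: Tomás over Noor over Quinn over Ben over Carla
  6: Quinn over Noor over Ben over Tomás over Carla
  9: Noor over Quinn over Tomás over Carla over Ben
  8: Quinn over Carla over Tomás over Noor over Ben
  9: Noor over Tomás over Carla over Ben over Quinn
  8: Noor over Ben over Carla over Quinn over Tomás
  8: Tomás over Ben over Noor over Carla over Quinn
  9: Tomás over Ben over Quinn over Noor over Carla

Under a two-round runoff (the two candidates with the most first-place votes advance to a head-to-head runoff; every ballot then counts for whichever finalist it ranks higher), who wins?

Tomás

Round 1 first-place votes: Tomás 25, Noor 26, Carla 0, Quinn 14, Ben 0. Noor and Tomás advance.
Runoff: Noor is ranked above Tomás on 32 ballots, Tomás above Noor on 33.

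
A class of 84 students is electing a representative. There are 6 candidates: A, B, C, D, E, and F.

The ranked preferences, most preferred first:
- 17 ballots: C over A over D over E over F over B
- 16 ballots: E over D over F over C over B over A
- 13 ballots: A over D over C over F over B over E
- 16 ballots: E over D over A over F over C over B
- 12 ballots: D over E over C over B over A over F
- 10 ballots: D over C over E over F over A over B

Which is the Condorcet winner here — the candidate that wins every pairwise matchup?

D vs A: 54–30
D vs B: 84–0
D vs C: 67–17
D vs E: 52–32
D vs F: 84–0
D beats every other candidate.

D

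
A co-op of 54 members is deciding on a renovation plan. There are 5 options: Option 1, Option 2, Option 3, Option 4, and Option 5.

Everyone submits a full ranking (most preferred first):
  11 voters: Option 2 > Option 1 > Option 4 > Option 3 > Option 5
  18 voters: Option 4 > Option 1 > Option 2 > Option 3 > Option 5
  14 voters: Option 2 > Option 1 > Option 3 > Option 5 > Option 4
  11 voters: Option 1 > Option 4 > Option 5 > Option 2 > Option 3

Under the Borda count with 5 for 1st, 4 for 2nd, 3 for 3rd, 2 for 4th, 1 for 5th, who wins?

Option 1

Option 1: 11×4 + 18×4 + 14×4 + 11×5 = 227
Option 2: 11×5 + 18×3 + 14×5 + 11×2 = 201
Option 3: 11×2 + 18×2 + 14×3 + 11×1 = 111
Option 4: 11×3 + 18×5 + 14×1 + 11×4 = 181
Option 5: 11×1 + 18×1 + 14×2 + 11×3 = 90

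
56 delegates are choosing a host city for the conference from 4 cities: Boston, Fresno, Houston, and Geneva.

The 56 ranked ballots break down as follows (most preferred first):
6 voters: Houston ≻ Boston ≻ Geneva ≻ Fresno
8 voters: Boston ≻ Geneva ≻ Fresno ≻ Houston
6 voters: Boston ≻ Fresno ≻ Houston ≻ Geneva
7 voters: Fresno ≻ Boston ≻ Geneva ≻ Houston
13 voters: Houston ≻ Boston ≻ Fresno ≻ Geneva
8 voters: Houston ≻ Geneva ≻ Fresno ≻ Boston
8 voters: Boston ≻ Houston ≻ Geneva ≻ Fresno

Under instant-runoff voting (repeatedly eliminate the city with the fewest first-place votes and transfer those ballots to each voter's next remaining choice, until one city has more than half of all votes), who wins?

Boston

Round 1: Boston 22, Fresno 7, Houston 27, Geneva 0. Geneva eliminated.
Round 2: Boston 22, Fresno 7, Houston 27. Fresno eliminated.
Round 3: Boston 29, Houston 27. Boston has a majority (≥29).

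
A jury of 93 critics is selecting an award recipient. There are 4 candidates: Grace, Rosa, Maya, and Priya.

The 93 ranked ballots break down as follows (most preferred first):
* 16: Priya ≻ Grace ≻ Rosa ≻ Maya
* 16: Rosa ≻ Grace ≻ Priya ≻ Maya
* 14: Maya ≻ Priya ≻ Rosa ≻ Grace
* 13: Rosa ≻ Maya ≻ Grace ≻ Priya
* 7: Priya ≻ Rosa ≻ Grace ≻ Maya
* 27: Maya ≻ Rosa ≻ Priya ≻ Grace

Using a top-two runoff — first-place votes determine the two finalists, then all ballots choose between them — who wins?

Rosa

Round 1 first-place votes: Grace 0, Rosa 29, Maya 41, Priya 23. Maya and Rosa advance.
Runoff: Maya is ranked above Rosa on 41 ballots, Rosa above Maya on 52.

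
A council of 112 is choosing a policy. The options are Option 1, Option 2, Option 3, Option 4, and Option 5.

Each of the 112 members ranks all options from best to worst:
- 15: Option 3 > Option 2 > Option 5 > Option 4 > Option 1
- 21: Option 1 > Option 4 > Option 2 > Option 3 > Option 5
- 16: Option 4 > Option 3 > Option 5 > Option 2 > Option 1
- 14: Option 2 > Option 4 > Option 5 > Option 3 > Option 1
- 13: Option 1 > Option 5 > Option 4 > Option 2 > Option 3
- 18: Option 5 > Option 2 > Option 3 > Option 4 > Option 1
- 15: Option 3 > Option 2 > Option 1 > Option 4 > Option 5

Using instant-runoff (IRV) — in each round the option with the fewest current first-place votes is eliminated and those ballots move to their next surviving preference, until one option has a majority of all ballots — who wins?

Round 1: Option 1 34, Option 2 14, Option 3 30, Option 4 16, Option 5 18. Option 2 eliminated.
Round 2: Option 1 34, Option 3 30, Option 4 30, Option 5 18. Option 5 eliminated.
Round 3: Option 1 34, Option 3 48, Option 4 30. Option 4 eliminated.
Round 4: Option 1 34, Option 3 78. Option 3 has a majority (≥57).

Option 3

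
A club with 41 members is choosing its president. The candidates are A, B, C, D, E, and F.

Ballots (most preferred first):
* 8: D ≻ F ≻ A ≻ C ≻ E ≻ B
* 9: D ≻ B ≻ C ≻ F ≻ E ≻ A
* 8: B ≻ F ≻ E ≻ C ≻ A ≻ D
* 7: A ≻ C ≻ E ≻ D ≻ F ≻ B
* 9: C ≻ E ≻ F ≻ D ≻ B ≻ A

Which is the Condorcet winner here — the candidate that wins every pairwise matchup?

C

C vs A: 26–15
C vs B: 24–17
C vs D: 24–17
C vs E: 33–8
C vs F: 25–16
C beats every other candidate.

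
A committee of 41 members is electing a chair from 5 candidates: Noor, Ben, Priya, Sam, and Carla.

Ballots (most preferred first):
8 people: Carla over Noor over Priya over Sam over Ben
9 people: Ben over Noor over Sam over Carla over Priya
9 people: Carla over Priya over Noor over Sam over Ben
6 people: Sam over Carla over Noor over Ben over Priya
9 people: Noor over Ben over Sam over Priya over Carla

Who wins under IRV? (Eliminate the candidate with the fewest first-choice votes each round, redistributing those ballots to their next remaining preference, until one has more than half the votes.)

Carla

Round 1: Noor 9, Ben 9, Priya 0, Sam 6, Carla 17. Priya eliminated.
Round 2: Noor 9, Ben 9, Sam 6, Carla 17. Sam eliminated.
Round 3: Noor 9, Ben 9, Carla 23. Carla has a majority (≥21).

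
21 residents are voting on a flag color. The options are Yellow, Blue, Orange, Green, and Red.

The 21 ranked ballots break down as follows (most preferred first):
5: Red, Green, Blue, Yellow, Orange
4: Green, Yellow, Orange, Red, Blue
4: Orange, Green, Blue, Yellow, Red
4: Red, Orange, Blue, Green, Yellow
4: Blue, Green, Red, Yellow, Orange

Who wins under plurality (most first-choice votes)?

First-place votes: Yellow 0, Blue 4, Orange 4, Green 4, Red 9.

Red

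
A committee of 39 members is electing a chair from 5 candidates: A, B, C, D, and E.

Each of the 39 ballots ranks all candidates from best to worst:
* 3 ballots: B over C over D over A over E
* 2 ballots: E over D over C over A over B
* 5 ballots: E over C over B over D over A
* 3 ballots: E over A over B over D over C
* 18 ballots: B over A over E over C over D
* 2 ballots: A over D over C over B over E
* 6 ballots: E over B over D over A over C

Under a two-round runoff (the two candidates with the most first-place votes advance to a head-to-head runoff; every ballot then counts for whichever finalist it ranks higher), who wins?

Round 1 first-place votes: A 2, B 21, C 0, D 0, E 16. B and E advance.
Runoff: B is ranked above E on 23 ballots, E above B on 16.

B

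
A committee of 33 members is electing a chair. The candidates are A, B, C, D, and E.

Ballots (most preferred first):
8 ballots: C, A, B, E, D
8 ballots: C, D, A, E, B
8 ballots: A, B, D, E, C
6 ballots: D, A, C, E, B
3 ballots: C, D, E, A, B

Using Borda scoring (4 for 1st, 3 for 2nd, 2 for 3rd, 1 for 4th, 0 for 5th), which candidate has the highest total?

A: 8×3 + 8×2 + 8×4 + 6×3 + 3×1 = 93
B: 8×2 + 8×0 + 8×3 + 6×0 + 3×0 = 40
C: 8×4 + 8×4 + 8×0 + 6×2 + 3×4 = 88
D: 8×0 + 8×3 + 8×2 + 6×4 + 3×3 = 73
E: 8×1 + 8×1 + 8×1 + 6×1 + 3×2 = 36

A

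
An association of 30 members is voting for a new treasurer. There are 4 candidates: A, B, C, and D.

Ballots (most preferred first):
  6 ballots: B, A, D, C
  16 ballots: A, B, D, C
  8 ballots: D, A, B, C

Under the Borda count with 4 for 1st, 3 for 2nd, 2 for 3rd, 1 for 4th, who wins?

A

A: 6×3 + 16×4 + 8×3 = 106
B: 6×4 + 16×3 + 8×2 = 88
C: 6×1 + 16×1 + 8×1 = 30
D: 6×2 + 16×2 + 8×4 = 76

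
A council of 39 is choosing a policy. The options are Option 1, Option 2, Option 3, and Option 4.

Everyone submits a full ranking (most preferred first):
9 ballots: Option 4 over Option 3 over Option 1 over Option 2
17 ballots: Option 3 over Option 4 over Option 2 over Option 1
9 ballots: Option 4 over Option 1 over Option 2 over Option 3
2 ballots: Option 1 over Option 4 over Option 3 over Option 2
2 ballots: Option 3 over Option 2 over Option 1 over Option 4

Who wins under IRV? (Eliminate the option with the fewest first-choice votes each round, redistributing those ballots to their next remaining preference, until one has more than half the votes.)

Round 1: Option 1 2, Option 2 0, Option 3 19, Option 4 18. Option 2 eliminated.
Round 2: Option 1 2, Option 3 19, Option 4 18. Option 1 eliminated.
Round 3: Option 3 19, Option 4 20. Option 4 has a majority (≥20).

Option 4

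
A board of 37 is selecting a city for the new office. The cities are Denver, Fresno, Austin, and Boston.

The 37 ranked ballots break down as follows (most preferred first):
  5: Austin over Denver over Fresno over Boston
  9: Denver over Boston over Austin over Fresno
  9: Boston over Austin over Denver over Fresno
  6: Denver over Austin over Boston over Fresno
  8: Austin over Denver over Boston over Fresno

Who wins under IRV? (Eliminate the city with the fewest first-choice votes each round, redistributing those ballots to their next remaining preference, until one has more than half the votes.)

Round 1: Denver 15, Fresno 0, Austin 13, Boston 9. Fresno eliminated.
Round 2: Denver 15, Austin 13, Boston 9. Boston eliminated.
Round 3: Denver 15, Austin 22. Austin has a majority (≥19).

Austin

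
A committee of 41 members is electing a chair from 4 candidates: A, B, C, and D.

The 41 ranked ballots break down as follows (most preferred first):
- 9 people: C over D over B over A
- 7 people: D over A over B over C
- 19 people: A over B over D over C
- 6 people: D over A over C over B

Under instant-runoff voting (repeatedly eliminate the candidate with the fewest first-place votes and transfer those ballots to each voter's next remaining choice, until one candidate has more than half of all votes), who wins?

Round 1: A 19, B 0, C 9, D 13. B eliminated.
Round 2: A 19, C 9, D 13. C eliminated.
Round 3: A 19, D 22. D has a majority (≥21).

D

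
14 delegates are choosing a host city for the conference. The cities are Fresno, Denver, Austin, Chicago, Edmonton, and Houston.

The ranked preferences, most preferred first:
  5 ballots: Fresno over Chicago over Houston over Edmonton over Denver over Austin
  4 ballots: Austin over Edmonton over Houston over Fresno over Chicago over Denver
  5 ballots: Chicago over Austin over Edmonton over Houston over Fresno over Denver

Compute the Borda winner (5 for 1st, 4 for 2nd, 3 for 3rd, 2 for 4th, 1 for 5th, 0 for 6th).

Fresno: 5×5 + 4×2 + 5×1 = 38
Denver: 5×1 + 4×0 + 5×0 = 5
Austin: 5×0 + 4×5 + 5×4 = 40
Chicago: 5×4 + 4×1 + 5×5 = 49
Edmonton: 5×2 + 4×4 + 5×3 = 41
Houston: 5×3 + 4×3 + 5×2 = 37

Chicago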